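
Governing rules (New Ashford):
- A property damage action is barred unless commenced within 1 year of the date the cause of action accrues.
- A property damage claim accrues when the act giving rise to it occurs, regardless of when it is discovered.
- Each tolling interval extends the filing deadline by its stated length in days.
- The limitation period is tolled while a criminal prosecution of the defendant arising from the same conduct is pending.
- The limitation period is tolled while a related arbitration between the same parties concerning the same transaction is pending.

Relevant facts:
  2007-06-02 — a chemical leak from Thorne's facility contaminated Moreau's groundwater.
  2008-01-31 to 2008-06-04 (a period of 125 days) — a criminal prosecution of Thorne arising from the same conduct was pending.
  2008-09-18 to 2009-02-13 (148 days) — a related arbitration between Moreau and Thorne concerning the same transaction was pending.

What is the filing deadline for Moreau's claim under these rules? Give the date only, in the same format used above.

2009-03-02

The claim accrued on 2007-06-02, when the wrongful act occurred.
1 year from 2007-06-02 is 2008-06-02.
The period was tolled for 125 days by the pending criminal prosecution (2008-01-31 to 2008-06-04), pushing the deadline to 2008-10-05.
Because the pending related arbitration ran from 2008-09-18 to 2009-02-13, the deadline is extended by 148 days to 2009-03-02.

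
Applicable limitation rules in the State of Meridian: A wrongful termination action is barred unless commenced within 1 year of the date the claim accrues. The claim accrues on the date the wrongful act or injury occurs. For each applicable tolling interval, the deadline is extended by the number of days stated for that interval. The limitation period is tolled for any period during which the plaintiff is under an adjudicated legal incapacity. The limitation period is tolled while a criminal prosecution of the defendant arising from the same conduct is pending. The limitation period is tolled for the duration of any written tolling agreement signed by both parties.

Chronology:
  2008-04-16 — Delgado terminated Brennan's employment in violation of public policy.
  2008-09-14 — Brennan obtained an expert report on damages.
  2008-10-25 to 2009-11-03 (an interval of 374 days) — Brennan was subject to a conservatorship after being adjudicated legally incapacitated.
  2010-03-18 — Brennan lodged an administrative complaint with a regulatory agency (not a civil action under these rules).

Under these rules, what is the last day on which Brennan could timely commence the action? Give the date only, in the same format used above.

The claim accrued on 2008-04-16, when the wrongful act occurred.
1 year from 2008-04-16 is 2009-04-16.
Because the plaintiff's legal incapacity ran from 2008-10-25 to 2009-11-03, the deadline is extended by 374 days to 2010-04-25.
Nothing else in the chronology tolls or restarts the period.

2010-04-25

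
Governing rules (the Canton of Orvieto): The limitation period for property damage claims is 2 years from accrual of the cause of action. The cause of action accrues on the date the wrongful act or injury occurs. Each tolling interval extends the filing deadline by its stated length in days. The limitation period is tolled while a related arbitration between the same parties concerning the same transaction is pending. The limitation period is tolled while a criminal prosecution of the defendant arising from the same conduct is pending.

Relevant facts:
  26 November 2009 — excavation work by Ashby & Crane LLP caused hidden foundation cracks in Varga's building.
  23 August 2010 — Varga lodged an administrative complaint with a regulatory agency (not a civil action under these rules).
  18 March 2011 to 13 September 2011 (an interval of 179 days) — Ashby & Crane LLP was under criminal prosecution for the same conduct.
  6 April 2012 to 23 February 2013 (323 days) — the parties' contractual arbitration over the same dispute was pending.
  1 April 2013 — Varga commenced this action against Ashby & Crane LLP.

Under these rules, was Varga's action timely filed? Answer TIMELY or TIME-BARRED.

TIMELY

The claim accrued on 26 November 2009, when the wrongful act occurred.
The untolled deadline — 2 years after 26 November 2009 — is 26 November 2011.
The pending criminal prosecution from 18 March 2011 to 13 September 2011 tolled the period for 179 days, extending the deadline to 23 May 2012.
Because the pending related arbitration ran from 6 April 2012 to 23 February 2013, the deadline is extended by 323 days to 11 April 2013.
The other events in the timeline have no effect on the limitation period under the stated rules.
Filing on 1 April 2013 beat the 11 April 2013 deadline — the action is timely.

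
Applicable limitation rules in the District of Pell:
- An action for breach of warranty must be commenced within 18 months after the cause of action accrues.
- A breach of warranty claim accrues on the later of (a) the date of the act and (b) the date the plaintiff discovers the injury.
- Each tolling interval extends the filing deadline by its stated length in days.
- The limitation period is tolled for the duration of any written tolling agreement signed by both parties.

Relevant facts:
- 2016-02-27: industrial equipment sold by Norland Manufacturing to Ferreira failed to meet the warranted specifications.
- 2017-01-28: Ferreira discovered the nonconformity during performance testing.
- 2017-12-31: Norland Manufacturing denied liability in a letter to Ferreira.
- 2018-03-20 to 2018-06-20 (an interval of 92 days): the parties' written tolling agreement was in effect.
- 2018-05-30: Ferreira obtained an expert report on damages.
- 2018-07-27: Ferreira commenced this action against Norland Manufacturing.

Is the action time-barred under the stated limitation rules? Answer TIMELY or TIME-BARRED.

The claim accrued on 2017-01-28 — the later of the 2016-02-27 act and the 2017-01-28 discovery.
The untolled deadline — 18 months after 2017-01-28 — is 2018-07-28.
Because the written tolling agreement ran from 2018-03-20 to 2018-06-20, the deadline is extended by 92 days to 2018-10-28.
Nothing else in the chronology tolls or restarts the period.
The 2018-07-27 filing precedes the 2018-10-28 deadline; the claim is timely.

TIMELY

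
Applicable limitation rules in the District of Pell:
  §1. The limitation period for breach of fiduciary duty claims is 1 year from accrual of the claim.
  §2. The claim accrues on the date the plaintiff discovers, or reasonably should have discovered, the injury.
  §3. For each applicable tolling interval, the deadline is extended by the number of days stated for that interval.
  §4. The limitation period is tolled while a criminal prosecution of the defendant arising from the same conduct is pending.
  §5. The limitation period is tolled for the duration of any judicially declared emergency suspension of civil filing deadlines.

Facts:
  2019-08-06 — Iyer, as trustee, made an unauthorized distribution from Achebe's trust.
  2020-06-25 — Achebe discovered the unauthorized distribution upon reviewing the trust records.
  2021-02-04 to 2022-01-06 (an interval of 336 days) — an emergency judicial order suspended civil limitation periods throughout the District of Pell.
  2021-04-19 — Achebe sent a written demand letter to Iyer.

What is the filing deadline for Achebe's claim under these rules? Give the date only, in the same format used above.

The claim did not accrue until Achebe discovered the injury on 2020-06-25; the 2019-08-06 act date does not start the clock under the stated rule.
1 year from 2020-06-25 is 2021-06-25.
Because the emergency suspension of filing deadlines ran from 2021-02-04 to 2022-01-06, the deadline is extended by 336 days to 2022-05-27.
The other events in the timeline have no effect on the limitation period under the stated rules.

2022-05-27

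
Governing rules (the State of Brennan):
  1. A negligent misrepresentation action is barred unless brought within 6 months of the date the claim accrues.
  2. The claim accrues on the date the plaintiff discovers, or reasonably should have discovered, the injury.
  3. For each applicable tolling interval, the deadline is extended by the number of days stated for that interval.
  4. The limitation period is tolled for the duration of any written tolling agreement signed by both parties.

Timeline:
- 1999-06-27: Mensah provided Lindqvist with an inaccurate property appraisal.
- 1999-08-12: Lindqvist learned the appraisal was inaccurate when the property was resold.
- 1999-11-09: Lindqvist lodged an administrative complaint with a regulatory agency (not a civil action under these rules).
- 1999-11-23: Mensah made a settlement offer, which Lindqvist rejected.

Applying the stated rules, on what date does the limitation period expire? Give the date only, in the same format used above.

Under the discovery rule, the claim accrued on 1999-08-12, when Lindqvist discovered the injury — not on the 1999-06-27 date of the underlying act.
6 months from 1999-08-12 is 2000-02-12.
The other events in the timeline have no effect on the limitation period under the stated rules.

2000-02-12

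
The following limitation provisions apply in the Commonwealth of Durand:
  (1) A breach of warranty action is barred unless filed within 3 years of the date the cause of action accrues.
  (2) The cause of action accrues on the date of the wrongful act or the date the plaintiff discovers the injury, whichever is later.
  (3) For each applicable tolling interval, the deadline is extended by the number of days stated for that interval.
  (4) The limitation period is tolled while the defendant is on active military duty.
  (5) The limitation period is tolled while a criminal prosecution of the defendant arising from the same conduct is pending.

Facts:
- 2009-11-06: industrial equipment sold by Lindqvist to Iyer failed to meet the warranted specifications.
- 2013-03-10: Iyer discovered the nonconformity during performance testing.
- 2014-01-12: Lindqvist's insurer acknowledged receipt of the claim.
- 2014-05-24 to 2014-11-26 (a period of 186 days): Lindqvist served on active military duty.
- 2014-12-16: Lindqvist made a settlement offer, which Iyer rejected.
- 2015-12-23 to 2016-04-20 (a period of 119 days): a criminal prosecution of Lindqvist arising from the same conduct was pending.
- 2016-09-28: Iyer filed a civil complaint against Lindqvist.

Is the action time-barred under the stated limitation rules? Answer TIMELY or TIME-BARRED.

TIMELY

Taking the later of the act (2009-11-06) and discovery (2013-03-10), the claim accrued on 2013-03-10.
3 years from 2013-03-10 is 2016-03-10.
Because the defendant's active military service ran from 2014-05-24 to 2014-11-26, the deadline is extended by 186 days to 2016-09-12.
The pending criminal prosecution from 2015-12-23 to 2016-04-20 tolled the period for 119 days, extending the deadline to 2017-01-09.
The other events in the timeline have no effect on the limitation period under the stated rules.
Iyer filed on 2016-09-28, before the 2017-01-09 deadline, so the action is timely.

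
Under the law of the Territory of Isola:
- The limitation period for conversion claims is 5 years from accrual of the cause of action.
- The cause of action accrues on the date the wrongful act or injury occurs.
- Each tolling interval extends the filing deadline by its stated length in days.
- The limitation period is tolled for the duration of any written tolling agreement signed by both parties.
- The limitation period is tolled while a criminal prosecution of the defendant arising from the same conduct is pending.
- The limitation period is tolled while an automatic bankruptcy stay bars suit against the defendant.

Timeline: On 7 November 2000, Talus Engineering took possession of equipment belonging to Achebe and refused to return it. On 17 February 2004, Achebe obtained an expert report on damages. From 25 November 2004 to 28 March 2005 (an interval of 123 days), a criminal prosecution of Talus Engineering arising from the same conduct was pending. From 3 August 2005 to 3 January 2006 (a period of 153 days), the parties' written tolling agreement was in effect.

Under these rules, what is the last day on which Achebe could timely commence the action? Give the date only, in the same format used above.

10 August 2006

The limitation period began to run on 7 November 2000.
Adding the 5 years base period to 7 November 2000 gives a deadline of 7 November 2005, before any tolling.
Because the pending criminal prosecution ran from 25 November 2004 to 28 March 2005, the deadline is extended by 123 days to 10 March 2006.
The period was tolled for 153 days by the written tolling agreement (3 August 2005 to 3 January 2006), pushing the deadline to 10 August 2006.
Nothing else in the chronology tolls or restarts the period.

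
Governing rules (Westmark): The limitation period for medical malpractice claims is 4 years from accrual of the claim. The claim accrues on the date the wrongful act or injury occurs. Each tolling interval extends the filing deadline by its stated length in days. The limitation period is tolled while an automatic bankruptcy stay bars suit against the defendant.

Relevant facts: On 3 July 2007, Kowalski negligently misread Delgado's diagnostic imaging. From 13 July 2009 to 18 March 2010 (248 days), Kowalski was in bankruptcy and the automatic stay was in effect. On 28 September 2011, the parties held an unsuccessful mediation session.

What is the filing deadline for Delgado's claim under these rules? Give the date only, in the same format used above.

7 March 2012

The limitation period began to run on 3 July 2007.
The untolled deadline — 4 years after 3 July 2007 — is 3 July 2011.
Because the automatic bankruptcy stay ran from 13 July 2009 to 18 March 2010, the deadline is extended by 248 days to 7 March 2012.
Nothing else in the chronology tolls or restarts the period.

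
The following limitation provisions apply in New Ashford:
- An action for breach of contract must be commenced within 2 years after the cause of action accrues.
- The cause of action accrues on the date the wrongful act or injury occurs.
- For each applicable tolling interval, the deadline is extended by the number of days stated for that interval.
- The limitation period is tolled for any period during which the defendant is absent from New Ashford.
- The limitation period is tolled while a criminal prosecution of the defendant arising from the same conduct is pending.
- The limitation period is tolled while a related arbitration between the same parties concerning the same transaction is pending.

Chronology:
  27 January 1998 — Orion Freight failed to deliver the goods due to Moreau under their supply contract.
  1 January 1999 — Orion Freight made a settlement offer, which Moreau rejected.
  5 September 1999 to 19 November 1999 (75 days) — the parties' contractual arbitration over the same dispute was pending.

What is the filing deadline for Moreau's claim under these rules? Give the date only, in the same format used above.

The limitation period began to run on 27 January 1998.
Adding the 2 years base period to 27 January 1998 gives a deadline of 27 January 2000, before any tolling.
Because the pending related arbitration ran from 5 September 1999 to 19 November 1999, the deadline is extended by 75 days to 11 April 2000.
Nothing else in the chronology tolls or restarts the period.

11 April 2000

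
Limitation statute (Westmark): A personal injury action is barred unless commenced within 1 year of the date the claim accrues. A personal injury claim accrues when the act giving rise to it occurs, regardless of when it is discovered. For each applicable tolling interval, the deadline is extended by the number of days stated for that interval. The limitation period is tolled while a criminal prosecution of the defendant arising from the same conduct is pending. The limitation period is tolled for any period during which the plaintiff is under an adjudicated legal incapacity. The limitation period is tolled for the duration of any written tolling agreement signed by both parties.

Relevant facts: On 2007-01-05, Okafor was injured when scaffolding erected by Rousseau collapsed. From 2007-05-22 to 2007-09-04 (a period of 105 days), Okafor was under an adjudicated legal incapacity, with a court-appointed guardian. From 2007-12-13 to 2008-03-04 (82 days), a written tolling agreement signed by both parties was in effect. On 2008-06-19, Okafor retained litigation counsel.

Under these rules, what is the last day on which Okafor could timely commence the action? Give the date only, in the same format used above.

The claim accrued on 2007-01-05, when the wrongful act occurred.
The untolled deadline — 1 year after 2007-01-05 — is 2008-01-05.
Because the plaintiff's legal incapacity ran from 2007-05-22 to 2007-09-04, the deadline is extended by 105 days to 2008-04-19.
The written tolling agreement from 2007-12-13 to 2008-03-04 tolled the period for 82 days, extending the deadline to 2008-07-10.
Nothing else in the chronology tolls or restarts the period.

2008-07-10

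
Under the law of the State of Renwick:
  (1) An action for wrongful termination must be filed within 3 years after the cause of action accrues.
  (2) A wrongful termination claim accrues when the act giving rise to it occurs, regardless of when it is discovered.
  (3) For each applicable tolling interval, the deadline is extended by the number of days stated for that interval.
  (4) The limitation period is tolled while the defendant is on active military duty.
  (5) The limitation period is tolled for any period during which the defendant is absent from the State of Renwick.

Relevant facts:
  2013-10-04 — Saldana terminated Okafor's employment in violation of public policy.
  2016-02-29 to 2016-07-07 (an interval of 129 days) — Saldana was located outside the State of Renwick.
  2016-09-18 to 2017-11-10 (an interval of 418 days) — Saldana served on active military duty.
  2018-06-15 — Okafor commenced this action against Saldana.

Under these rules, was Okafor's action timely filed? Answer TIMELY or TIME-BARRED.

TIME-BARRED

The limitation period began to run on 2013-10-04.
The untolled deadline — 3 years after 2013-10-04 — is 2016-10-04.
The period was tolled for 129 days by the defendant's absence from the jurisdiction (2016-02-29 to 2016-07-07), pushing the deadline to 2017-02-10.
The defendant's active military service from 2016-09-18 to 2017-11-10 tolled the period for 418 days, extending the deadline to 2018-04-04.
Okafor filed on 2018-06-15, after the 2018-04-04 deadline, so the action is time-barred.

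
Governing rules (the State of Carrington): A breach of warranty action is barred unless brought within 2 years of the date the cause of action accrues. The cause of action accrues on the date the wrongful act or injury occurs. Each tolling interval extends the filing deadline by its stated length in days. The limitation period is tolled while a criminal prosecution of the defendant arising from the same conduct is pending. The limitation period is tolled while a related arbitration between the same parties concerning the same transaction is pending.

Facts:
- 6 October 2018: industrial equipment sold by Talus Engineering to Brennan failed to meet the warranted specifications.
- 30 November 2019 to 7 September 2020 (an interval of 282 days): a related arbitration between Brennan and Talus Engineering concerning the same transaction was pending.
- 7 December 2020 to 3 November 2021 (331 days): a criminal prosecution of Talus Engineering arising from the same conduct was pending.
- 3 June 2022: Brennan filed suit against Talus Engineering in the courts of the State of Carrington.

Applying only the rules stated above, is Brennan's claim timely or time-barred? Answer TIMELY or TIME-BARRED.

TIMELY

The limitation period began to run on 6 October 2018.
The untolled deadline — 2 years after 6 October 2018 — is 6 October 2020.
The period was tolled for 282 days by the pending related arbitration (30 November 2019 to 7 September 2020), pushing the deadline to 15 July 2021.
The period was tolled for 331 days by the pending criminal prosecution (7 December 2020 to 3 November 2021), pushing the deadline to 11 June 2022.
Brennan filed on 3 June 2022, before the 11 June 2022 deadline, so the action is timely.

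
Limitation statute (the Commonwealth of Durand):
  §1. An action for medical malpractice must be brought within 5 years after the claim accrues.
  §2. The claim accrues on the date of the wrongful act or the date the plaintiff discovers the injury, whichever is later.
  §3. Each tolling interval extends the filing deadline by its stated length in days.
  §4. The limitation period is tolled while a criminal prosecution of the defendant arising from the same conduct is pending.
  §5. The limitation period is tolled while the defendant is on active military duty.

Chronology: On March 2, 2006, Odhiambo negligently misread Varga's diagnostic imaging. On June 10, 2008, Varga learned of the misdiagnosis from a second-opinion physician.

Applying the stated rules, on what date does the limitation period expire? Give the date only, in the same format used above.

Because discovery on June 10, 2008 post-dates the March 2, 2006 act, accrual under the later-of rule falls on June 10, 2008.
The untolled deadline — 5 years after June 10, 2008 — is June 10, 2013.

June 10, 2013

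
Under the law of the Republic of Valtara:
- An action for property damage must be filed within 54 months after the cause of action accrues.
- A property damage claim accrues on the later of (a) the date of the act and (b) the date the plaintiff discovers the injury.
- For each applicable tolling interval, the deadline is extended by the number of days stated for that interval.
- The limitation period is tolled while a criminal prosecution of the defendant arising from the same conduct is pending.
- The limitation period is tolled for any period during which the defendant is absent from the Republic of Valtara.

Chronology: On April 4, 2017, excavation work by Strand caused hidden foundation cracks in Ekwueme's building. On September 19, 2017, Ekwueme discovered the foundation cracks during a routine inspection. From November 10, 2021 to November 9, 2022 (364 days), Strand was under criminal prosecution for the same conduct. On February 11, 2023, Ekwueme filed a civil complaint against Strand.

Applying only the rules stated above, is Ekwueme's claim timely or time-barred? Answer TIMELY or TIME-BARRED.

TIMELY

Because discovery on September 19, 2017 post-dates the April 4, 2017 act, accrual under the later-of rule falls on September 19, 2017.
The untolled deadline — 54 months after September 19, 2017 — is March 19, 2022.
The period was tolled for 364 days by the pending criminal prosecution (November 10, 2021 to November 9, 2022), pushing the deadline to March 18, 2023.
The February 11, 2023 filing precedes the March 18, 2023 deadline; the claim is timely.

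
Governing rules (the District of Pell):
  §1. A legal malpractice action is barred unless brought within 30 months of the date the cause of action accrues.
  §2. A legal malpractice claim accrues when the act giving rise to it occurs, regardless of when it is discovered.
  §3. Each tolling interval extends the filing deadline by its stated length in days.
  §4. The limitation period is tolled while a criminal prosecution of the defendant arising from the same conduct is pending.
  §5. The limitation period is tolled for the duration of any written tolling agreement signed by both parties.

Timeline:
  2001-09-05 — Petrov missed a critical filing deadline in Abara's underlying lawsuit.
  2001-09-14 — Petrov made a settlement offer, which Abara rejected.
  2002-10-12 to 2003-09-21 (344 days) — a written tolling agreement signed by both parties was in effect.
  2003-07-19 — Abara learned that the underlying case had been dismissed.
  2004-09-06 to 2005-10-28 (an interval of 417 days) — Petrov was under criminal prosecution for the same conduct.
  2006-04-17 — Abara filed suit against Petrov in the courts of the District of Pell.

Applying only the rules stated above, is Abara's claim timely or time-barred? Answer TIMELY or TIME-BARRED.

Accrual is governed by the date of the act, so the period began to run on 2001-09-05; the later discovery on 2003-07-19 is irrelevant under the stated rule.
The untolled deadline — 30 months after 2001-09-05 — is 2004-03-05.
The period was tolled for 344 days by the written tolling agreement (2002-10-12 to 2003-09-21), pushing the deadline to 2005-02-12.
The period was tolled for 417 days by the pending criminal prosecution (2004-09-06 to 2005-10-28), pushing the deadline to 2006-04-05.
The other events in the timeline have no effect on the limitation period under the stated rules.
Abara filed on 2006-04-17, after the 2006-04-05 deadline, so the action is time-barred.

TIME-BARRED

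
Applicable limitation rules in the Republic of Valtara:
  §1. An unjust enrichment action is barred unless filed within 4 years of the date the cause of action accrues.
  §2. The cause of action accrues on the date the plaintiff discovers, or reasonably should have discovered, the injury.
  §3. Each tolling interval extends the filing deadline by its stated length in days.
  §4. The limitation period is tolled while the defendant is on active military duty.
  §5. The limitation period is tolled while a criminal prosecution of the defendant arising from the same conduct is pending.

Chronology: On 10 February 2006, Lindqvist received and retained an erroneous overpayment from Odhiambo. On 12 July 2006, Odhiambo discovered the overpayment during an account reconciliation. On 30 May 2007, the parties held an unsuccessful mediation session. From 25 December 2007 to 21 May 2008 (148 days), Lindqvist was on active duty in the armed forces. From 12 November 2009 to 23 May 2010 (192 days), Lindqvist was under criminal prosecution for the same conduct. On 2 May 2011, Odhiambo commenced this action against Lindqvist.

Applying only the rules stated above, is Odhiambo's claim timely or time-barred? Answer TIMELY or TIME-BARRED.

TIMELY

The claim did not accrue until Odhiambo discovered the injury on 12 July 2006; the 10 February 2006 act date does not start the clock under the stated rule.
The untolled deadline — 4 years after 12 July 2006 — is 12 July 2010.
Because the defendant's active military service ran from 25 December 2007 to 21 May 2008, the deadline is extended by 148 days to 7 December 2010.
The period was tolled for 192 days by the pending criminal prosecution (12 November 2009 to 23 May 2010), pushing the deadline to 17 June 2011.
The other events in the timeline have no effect on the limitation period under the stated rules.
Filing on 2 May 2011 beat the 17 June 2011 deadline — the action is timely.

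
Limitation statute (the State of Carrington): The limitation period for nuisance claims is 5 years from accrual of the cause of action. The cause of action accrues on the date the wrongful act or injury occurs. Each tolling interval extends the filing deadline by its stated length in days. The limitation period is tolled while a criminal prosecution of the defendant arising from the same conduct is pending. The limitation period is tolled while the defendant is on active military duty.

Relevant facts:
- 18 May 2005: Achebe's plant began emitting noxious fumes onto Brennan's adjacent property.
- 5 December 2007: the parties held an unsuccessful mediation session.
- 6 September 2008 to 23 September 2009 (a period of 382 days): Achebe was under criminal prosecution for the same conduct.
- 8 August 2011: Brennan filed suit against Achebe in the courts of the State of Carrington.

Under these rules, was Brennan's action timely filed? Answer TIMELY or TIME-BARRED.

The claim accrued on 18 May 2005, when the wrongful act occurred.
The untolled deadline — 5 years after 18 May 2005 — is 18 May 2010.
The period was tolled for 382 days by the pending criminal prosecution (6 September 2008 to 23 September 2009), pushing the deadline to 4 June 2011.
None of the other events listed affects the running of the period under the stated rules.
Filing on 8 August 2011 missed the 4 June 2011 deadline — the action is time-barred.

TIME-BARRED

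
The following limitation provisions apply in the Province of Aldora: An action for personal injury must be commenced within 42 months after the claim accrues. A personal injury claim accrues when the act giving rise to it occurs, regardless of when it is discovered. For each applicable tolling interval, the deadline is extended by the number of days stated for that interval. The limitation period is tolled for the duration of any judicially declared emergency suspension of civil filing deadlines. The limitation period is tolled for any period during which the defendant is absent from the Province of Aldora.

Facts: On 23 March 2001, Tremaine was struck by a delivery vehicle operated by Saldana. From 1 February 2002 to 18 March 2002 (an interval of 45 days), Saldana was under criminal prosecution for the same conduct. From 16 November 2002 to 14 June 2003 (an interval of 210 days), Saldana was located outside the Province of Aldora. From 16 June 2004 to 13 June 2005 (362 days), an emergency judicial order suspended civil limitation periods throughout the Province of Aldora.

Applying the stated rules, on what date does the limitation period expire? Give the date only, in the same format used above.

The claim accrued on 23 March 2001, the date of the act.
The untolled deadline — 42 months after 23 March 2001 — is 23 September 2004.
The period was tolled for 210 days by the defendant's absence from the jurisdiction (16 November 2002 to 14 June 2003), pushing the deadline to 21 April 2005.
Because the emergency suspension of filing deadlines ran from 16 June 2004 to 13 June 2005, the deadline is extended by 362 days to 18 April 2006.
The pending criminal prosecution from 1 February 2002 to 18 March 2002 does not toll the period, because no stated rule makes a criminal prosecution a tolling event.

18 April 2006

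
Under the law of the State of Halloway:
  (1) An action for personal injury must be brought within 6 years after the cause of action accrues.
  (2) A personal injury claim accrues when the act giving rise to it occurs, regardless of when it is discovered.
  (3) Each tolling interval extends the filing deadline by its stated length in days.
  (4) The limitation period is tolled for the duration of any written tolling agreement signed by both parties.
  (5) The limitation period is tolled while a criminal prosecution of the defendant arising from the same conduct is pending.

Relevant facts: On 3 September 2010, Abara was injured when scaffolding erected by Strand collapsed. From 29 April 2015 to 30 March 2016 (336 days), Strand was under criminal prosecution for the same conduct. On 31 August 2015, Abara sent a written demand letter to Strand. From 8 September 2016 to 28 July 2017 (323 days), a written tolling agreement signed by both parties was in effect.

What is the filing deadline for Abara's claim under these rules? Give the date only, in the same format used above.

24 June 2018

The cause of action accrued on 3 September 2010, the date of the act.
6 years from 3 September 2010 is 3 September 2016.
Because the pending criminal prosecution ran from 29 April 2015 to 30 March 2016, the deadline is extended by 336 days to 5 August 2017.
Because the written tolling agreement ran from 8 September 2016 to 28 July 2017, the deadline is extended by 323 days to 24 June 2018.
The other events in the timeline have no effect on the limitation period under the stated rules.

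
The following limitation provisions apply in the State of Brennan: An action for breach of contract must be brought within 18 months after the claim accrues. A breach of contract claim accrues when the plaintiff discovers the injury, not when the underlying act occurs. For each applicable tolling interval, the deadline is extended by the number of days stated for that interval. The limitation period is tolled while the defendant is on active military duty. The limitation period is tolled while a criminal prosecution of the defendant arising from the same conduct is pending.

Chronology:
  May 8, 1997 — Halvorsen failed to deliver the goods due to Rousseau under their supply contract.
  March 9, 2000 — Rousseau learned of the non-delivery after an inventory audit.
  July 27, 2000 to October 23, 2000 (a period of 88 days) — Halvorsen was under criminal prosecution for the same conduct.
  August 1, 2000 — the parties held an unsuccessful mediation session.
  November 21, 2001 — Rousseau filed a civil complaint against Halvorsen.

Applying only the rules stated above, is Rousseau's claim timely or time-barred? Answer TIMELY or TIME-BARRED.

Under the discovery rule, the claim accrued on March 9, 2000, when Rousseau discovered the injury — not on the May 8, 1997 date of the underlying act.
Adding the 18 months base period to March 9, 2000 gives a deadline of September 9, 2001, before any tolling.
The pending criminal prosecution from July 27, 2000 to October 23, 2000 tolled the period for 88 days, extending the deadline to December 6, 2001.
Nothing else in the chronology tolls or restarts the period.
Filing on November 21, 2001 beat the December 6, 2001 deadline — the action is timely.

TIMELY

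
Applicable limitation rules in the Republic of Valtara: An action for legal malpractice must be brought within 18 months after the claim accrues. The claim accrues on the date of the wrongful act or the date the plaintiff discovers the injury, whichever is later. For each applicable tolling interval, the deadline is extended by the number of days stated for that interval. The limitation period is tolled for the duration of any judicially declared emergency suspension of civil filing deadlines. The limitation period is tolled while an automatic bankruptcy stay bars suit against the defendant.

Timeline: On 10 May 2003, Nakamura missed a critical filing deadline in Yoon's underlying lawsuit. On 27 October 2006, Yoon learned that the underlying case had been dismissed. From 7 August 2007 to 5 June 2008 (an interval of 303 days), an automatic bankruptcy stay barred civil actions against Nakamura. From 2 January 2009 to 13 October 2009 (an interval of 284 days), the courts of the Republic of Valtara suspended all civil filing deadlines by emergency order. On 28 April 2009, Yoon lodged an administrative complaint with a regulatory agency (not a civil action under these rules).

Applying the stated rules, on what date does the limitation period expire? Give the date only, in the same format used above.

The claim accrued on 27 October 2006 — the later of the 10 May 2003 act and the 27 October 2006 discovery.
The untolled deadline — 18 months after 27 October 2006 — is 27 April 2008.
Because the automatic bankruptcy stay ran from 7 August 2007 to 5 June 2008, the deadline is extended by 303 days to 24 February 2009.
The period was tolled for 284 days by the emergency suspension of filing deadlines (2 January 2009 to 13 October 2009), pushing the deadline to 5 December 2009.
Nothing else in the chronology tolls or restarts the period.

5 December 2009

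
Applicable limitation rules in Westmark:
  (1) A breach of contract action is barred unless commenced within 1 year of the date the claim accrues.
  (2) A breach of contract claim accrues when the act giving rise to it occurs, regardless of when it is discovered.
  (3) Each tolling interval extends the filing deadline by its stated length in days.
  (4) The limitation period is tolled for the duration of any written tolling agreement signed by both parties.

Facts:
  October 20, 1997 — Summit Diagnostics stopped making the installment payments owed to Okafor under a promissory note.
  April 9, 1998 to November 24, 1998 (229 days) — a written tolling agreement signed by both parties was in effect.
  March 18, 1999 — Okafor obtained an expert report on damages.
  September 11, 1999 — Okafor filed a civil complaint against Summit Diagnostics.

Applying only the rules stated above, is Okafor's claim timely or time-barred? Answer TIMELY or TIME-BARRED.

TIME-BARRED

The limitation period began to run on October 20, 1997.
1 year from October 20, 1997 is October 20, 1998.
The written tolling agreement from April 9, 1998 to November 24, 1998 tolled the period for 229 days, extending the deadline to June 6, 1999.
The other events in the timeline have no effect on the limitation period under the stated rules.
Okafor filed on September 11, 1999, after the June 6, 1999 deadline, so the action is time-barred.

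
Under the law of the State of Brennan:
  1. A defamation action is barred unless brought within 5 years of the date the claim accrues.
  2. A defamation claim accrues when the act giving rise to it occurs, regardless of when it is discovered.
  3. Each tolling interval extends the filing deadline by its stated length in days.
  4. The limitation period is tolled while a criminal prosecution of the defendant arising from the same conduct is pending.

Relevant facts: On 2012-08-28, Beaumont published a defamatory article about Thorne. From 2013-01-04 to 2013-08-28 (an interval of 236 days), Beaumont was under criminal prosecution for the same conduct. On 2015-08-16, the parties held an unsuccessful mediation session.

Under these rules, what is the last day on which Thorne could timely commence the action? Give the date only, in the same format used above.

2018-04-21

The claim accrued on 2012-08-28, the date of the act.
5 years from 2012-08-28 is 2017-08-28.
Because the pending criminal prosecution ran from 2013-01-04 to 2013-08-28, the deadline is extended by 236 days to 2018-04-21.
The other events in the timeline have no effect on the limitation period under the stated rules.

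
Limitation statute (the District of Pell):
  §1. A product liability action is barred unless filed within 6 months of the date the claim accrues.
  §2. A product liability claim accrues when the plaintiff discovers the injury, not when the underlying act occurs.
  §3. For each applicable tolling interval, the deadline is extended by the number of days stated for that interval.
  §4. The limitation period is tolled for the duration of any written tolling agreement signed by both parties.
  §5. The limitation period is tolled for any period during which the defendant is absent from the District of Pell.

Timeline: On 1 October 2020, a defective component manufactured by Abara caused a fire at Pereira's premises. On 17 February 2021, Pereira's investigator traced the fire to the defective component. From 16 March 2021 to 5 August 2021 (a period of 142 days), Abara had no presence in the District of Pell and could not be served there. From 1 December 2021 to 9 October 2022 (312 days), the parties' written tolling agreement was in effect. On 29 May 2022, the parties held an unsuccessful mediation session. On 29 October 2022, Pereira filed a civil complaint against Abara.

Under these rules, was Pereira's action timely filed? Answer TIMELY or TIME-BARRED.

TIMELY

The claim did not accrue until Pereira discovered the injury on 17 February 2021; the 1 October 2020 act date does not start the clock under the stated rule.
The untolled deadline — 6 months after 17 February 2021 — is 17 August 2021.
The period was tolled for 142 days by the defendant's absence from the jurisdiction (16 March 2021 to 5 August 2021), pushing the deadline to 6 January 2022.
Because the written tolling agreement ran from 1 December 2021 to 9 October 2022, the deadline is extended by 312 days to 14 November 2022.
The other events in the timeline have no effect on the limitation period under the stated rules.
Pereira filed on 29 October 2022, before the 14 November 2022 deadline, so the action is timely.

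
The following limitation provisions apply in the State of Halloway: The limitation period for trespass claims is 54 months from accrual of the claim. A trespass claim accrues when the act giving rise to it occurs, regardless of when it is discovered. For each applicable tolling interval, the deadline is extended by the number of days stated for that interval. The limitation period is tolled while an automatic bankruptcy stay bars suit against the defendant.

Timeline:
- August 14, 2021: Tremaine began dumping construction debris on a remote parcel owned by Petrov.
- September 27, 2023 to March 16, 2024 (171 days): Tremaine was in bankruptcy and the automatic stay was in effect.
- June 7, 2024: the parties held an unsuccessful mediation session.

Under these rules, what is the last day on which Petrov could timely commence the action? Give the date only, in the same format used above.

August 4, 2026

The limitation period began to run on August 14, 2021.
54 months from August 14, 2021 is February 14, 2026.
The period was tolled for 171 days by the automatic bankruptcy stay (September 27, 2023 to March 16, 2024), pushing the deadline to August 4, 2026.
None of the other events listed affects the running of the period under the stated rules.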